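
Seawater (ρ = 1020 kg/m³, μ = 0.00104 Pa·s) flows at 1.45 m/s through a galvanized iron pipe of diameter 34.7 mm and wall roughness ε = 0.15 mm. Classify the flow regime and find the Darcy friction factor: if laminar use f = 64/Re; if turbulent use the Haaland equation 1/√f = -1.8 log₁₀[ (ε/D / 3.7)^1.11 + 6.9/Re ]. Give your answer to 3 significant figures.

Re = ρVD/μ = 1020·1.45·0.0347/0.00104 = 4.935e+04.
Re > 4000 → turbulent. ε/D = 0.00015/0.0347 = 0.00432; Haaland: 1/√f = -1.8 log₁₀[0.000556 + 0.00014] = 5.684, so f = 0.03096.

f ≈ 0.0310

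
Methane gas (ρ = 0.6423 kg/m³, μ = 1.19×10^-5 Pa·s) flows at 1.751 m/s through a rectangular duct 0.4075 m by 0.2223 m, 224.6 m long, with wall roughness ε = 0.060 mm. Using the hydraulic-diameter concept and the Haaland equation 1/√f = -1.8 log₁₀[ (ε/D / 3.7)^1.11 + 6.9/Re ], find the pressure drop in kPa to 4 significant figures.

Hydraulic diameter D_h = 4A/P = 4·(0.4075·0.2223)/(2·(0.4075+0.2223)) = 0.3623/1.26 = 0.2877 m.
Re = ρVD_h/μ = 0.6423·1.751·0.2877/1.19e-05 = 2.719e+04.
ε/D_h = 6e-05/0.2877 = 0.000209; Haaland gives 1/√f = -1.8 log₁₀[1.92e-05+0.000254] = 6.415, so f = 0.0243.
ΔP = f(L/D_h)(ρV²/2) = 0.0243·224.6/0.2877·0.9846 = 18.68 Pa.
ΔP = 0.01868 kPa.

ΔP ≈ 0.01868 kPa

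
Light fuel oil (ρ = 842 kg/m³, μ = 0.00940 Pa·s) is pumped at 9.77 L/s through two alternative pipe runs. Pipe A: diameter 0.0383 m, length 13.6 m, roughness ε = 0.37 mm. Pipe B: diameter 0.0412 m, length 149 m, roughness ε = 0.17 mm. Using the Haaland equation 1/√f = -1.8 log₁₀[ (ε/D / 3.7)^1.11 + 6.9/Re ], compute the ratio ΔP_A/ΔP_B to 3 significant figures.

ΔP_A/ΔP_B ≈ 0.162

Pipe A: V = Q/A = 0.00977/0.001152 = 8.48 m/s; Re = 2.909e+04; ε/D = 0.00966; Haaland → f = 0.03944; ΔP_A = f(L/D)(ρV²/2) = 4.24e+05 Pa.
Pipe B: V = Q/A = 0.00977/0.001333 = 7.328 m/s; Re = 2.705e+04; ε/D = 0.00413; Haaland → f = 0.03199; ΔP_B = f(L/D)(ρV²/2) = 2.616e+06 Pa.
ΔP_A/ΔP_B = 4.24e+05/2.616e+06 = 0.162.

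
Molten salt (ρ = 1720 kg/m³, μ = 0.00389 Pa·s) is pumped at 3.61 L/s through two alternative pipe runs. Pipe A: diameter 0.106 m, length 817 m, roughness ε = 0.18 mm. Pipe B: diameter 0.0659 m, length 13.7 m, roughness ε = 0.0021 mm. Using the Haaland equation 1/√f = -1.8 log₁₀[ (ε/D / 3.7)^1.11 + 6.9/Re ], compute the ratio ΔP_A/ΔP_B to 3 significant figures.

ΔP_A/ΔP_B ≈ 6.95

Pipe A: V = Q/A = 0.00361/0.008825 = 0.4091 m/s; Re = 1.917e+04; ε/D = 0.0017; Haaland → f = 0.02915; ΔP_A = f(L/D)(ρV²/2) = 3.233e+04 Pa.
Pipe B: V = Q/A = 0.00361/0.003411 = 1.058 m/s; Re = 3.084e+04; ε/D = 3.19e-05; Haaland → f = 0.02322; ΔP_B = f(L/D)(ρV²/2) = 4651 Pa.
ΔP_A/ΔP_B = 3.233e+04/4651 = 6.95.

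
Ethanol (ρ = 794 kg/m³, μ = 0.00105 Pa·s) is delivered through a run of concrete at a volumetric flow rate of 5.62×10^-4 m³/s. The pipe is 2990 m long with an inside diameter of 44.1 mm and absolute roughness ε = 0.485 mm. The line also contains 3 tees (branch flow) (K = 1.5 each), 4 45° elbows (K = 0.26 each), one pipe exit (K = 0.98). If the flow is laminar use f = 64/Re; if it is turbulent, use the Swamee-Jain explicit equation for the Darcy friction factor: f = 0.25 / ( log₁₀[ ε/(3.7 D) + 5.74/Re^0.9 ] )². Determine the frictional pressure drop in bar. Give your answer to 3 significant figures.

Cross-sectional area A = πD²/4 = π(0.0441)²/4 = 0.001527 m²; mean velocity V = Q/A = 0.000562/0.001527 = 0.3679 m/s.
Reynolds number Re = ρVD/μ = 794 · 0.3679 · 0.0441 / 0.00105 = 1.227e+04.
Re > 4000 → turbulent. Relative roughness ε/D = 0.000485/0.0441 = 0.011. Swamee-Jain: f = 0.25/(log₁₀[0.011/3.7 + 5.74/1.227e+04^0.9])² = 0.25/(log₁₀[0.00297 + 0.0012])² = 0.25/(-2.38)² = 0.04415.
Total minor-loss coefficient ΣK = 3·1.5 + 4·0.26 + 1·0.98 = 6.52.
ΔP = [f·L/D + ΣK]·(ρV²/2) = [0.04415·2990/0.0441 + 6.52]·(794·0.3679²/2) = [2993 + 6.52]·53.74 = 1.612e+05 Pa.
ΔP = 1.612e+05 Pa = 1.61 bar.

ΔP ≈ 1.61 bar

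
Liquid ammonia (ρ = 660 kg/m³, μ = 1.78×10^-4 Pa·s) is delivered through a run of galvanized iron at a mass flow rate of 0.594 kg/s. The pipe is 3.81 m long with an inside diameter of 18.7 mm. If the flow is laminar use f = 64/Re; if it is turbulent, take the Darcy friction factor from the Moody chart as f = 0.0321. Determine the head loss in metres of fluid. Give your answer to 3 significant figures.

A = πD²/4 = π(0.0187)²/4 = 0.0002746 m²; mean velocity V = ṁ/(ρA) = 0.594/(660 · 0.0002746) = 3.277 m/s.
Reynolds number Re = ρVD/μ = 660 · 3.277 · 0.0187 / 0.000178 = 2.272e+05.
Re > 4000 → turbulent; use the Moody-chart value f = 0.0321.
Darcy-Weisbach: ΔP = f(L/D)(ρV²/2) = 0.0321·(3.81/0.0187)·(660·3.277²/2) = 0.0321·203.7·3544 = 2.318e+04 Pa.
Head loss h_f = ΔP/(ρg) = 2.318e+04/(660·9.81) = 3.58 m.

h_f ≈ 3.58 m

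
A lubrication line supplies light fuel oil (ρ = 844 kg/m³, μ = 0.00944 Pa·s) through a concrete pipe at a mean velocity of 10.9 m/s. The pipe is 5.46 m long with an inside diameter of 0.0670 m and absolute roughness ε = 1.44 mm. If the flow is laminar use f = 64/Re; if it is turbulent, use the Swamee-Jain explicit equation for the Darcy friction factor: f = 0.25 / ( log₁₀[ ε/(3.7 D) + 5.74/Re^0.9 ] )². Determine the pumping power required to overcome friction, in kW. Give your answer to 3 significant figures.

Reynolds number Re = ρVD/μ = 844 · 10.9 · 0.067 / 0.00944 = 6.529e+04.
Re > 4000 → turbulent. Relative roughness ε/D = 0.00144/0.067 = 0.0215. Swamee-Jain: f = 0.25/(log₁₀[0.0215/3.7 + 5.74/6.529e+04^0.9])² = 0.25/(log₁₀[0.00581 + 0.000266])² = 0.25/(-2.216)² = 0.05089.
Darcy-Weisbach: ΔP = f(L/D)(ρV²/2) = 0.05089·(5.46/0.067)·(844·10.9²/2) = 0.05089·81.49·5.014e+04 = 2.079e+05 Pa.
Q = V·A = 10.9·0.003526 = 0.03843 m³/s.
Pumping power P = QΔP = 0.03843·2.079e+05 = 7991 W = 7.99 kW.

P ≈ 7.99 kW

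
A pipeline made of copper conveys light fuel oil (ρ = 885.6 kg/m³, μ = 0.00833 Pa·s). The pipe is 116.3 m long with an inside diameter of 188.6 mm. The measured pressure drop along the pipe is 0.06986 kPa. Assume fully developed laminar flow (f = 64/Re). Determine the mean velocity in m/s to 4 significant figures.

V ≈ 0.08016 m/s

For laminar flow, f = 64/Re with Re = ρVD/μ, so Darcy-Weisbach reduces to ΔP = 32μLV/D². Solving for V: V = ΔP·D²/(32μL) = 69.86·(0.1886)²/(32·0.00833·116.3) = 0.08016 m/s.
Check: Re = ρVD/μ = 885.6·0.08016·0.1886/0.00833 = 1607 < 2300, so the laminar assumption holds.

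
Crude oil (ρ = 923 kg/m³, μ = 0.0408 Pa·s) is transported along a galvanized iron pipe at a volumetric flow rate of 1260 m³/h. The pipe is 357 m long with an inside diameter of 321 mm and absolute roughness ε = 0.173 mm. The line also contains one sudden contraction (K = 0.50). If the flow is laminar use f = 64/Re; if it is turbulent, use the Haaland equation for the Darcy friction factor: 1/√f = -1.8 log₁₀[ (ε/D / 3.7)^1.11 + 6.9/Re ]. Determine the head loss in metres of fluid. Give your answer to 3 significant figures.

Q = 1260 m³/h = 1260/3600 = 0.35 m³/s.
Cross-sectional area A = πD²/4 = π(0.321)²/4 = 0.08093 m²; mean velocity V = Q/A = 0.35/0.08093 = 4.325 m/s.
Reynolds number Re = ρVD/μ = 923 · 4.325 · 0.321 / 0.0408 = 3.141e+04.
Re > 4000 → turbulent. Relative roughness ε/D = 0.000173/0.321 = 0.000539. Haaland: 1/√f = -1.8 log₁₀[(0.000539/3.7)^1.11 + 6.9/3.141e+04] = -1.8 log₁₀[5.51e-05 + 0.00022] = 6.41, so f = 0.02434.
Total minor-loss coefficient ΣK = 1·0.5 = 0.5.
ΔP = [f·L/D + ΣK]·(ρV²/2) = [0.02434·357/0.321 + 0.5]·(923·4.325²/2) = [27.07 + 0.5]·8632 = 2.38e+05 Pa.
Head loss h_f = ΔP/(ρg) = 2.38e+05/(923·9.81) = 26.3 m.

h_f ≈ 26.3 m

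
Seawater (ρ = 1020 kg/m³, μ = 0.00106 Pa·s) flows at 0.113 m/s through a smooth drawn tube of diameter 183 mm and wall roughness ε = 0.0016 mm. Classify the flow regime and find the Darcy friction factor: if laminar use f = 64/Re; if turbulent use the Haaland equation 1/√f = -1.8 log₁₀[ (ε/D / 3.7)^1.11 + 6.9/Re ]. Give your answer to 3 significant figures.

f ≈ 0.0258

Re = ρVD/μ = 1020·0.113·0.183/0.00106 = 1.99e+04.
Re > 4000 → turbulent. ε/D = 1.6e-06/0.183 = 8.74e-06; Haaland: 1/√f = -1.8 log₁₀[5.68e-07 + 0.000347] = 6.227, so f = 0.02579.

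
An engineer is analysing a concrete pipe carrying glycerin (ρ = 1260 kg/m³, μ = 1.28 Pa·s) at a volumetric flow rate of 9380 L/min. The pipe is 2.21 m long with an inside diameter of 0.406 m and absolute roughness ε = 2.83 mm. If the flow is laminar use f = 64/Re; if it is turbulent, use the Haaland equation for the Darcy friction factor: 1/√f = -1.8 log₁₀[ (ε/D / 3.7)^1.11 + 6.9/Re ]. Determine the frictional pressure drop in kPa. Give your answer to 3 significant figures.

ΔP ≈ 0.663 kPa

Q = 9380 L/min = 9380/60000 = 0.1563 m³/s.
Cross-sectional area A = πD²/4 = π(0.406)²/4 = 0.1295 m²; mean velocity V = Q/A = 0.1563/0.1295 = 1.208 m/s.
Reynolds number Re = ρVD/μ = 1260 · 1.208 · 0.406 / 1.28 = 482.6.
Re < 2300 → laminar flow, so f = 64/Re = 64/482.6 = 0.1326 (the turbulent correlation is not needed).
Darcy-Weisbach: ΔP = f(L/D)(ρV²/2) = 0.1326·(2.21/0.406)·(1260·1.208²/2) = 0.1326·5.443·918.7 = 663.1 Pa.
ΔP = 663.1 Pa = 0.663 kPa.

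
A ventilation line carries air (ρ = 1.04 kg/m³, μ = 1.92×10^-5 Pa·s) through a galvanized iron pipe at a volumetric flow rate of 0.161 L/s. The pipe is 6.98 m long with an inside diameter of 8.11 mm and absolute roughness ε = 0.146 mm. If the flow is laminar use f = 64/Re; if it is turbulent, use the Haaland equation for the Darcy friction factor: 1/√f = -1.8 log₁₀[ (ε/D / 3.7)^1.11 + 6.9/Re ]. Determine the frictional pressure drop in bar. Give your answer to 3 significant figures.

Q = 0.161 L/s = 0.161/1000 = 0.000161 m³/s.
Cross-sectional area A = πD²/4 = π(0.00811)²/4 = 5.166e-05 m²; mean velocity V = Q/A = 0.000161/5.166e-05 = 3.117 m/s.
Reynolds number Re = ρVD/μ = 1.04 · 3.117 · 0.00811 / 1.92e-05 = 1369.
Re < 2300 → laminar flow, so f = 64/Re = 64/1369 = 0.04674 (the turbulent correlation is not needed).
Darcy-Weisbach: ΔP = f(L/D)(ρV²/2) = 0.04674·(6.98/0.00811)·(1.04·3.117²/2) = 0.04674·860.7·5.051 = 203.2 Pa.
ΔP = 203.2 Pa = 0.00203 bar.

ΔP ≈ 0.00203 bar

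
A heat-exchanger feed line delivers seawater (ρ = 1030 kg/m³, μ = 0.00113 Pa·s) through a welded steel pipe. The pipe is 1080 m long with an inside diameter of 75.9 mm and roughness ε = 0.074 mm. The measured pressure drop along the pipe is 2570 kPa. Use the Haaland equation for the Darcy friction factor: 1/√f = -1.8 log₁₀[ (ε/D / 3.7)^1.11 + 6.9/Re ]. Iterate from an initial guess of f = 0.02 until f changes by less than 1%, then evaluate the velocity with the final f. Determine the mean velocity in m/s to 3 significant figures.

Rearranging Darcy-Weisbach: V = √(2·ΔP·D/(f·L·ρ)). With ε/D = 7.4e-05/0.0759 = 0.000975, iterate starting from f = 0.02:
  f = 0.02 → V = √(2·2.57e+06·0.0759/(0.02·1080·1030)) = 4.188 m/s; Re = ρVD/μ = 2.897e+05; f → 0.02045
  f = 0.02045 → V = 4.142 m/s; Re = 2.865e+05; f → 0.02046
Converged (Δf/f < 1%). With the final f = 0.02046: V = √(2·2.57e+06·0.0759/(0.02046·1080·1030)) = 4.141 m/s.

V ≈ 4.14 m/s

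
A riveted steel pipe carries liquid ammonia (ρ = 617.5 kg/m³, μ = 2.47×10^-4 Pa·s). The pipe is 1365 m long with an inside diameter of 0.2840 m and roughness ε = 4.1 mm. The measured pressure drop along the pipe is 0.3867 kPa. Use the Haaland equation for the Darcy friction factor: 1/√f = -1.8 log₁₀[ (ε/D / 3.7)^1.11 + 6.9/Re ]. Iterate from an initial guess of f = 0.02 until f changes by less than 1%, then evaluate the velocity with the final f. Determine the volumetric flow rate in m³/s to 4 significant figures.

Rearranging Darcy-Weisbach: V = √(2·ΔP·D/(f·L·ρ)). With ε/D = 0.0041/0.284 = 0.0144, iterate starting from f = 0.02:
  f = 0.02 → V = √(2·386.7·0.284/(0.02·1365·617.5)) = 0.1141 m/s; Re = ρVD/μ = 8.104e+04; f → 0.04373
  f = 0.04373 → V = 0.07719 m/s; Re = 5.481e+04; f → 0.044
Converged (Δf/f < 1%). With the final f = 0.044: V = √(2·386.7·0.284/(0.044·1365·617.5)) = 0.07696 m/s.
Q = V·A = 0.07696·(π/4·0.284²) = 0.004875 m³/s = 0.004875 m³/s.

Q ≈ 0.004875 m³/s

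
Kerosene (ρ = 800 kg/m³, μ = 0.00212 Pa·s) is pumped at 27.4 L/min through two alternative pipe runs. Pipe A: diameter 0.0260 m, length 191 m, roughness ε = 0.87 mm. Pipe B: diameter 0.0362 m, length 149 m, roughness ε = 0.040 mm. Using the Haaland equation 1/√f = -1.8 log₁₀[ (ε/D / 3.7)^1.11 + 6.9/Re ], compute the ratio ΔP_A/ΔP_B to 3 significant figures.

Pipe A: V = Q/A = 0.0004567/0.0005309 = 0.8601 m/s; Re = 8439; ε/D = 0.0335; Haaland → f = 0.06336; ΔP_A = f(L/D)(ρV²/2) = 1.377e+05 Pa.
Pipe B: V = Q/A = 0.0004567/0.001029 = 0.4437 m/s; Re = 6061; ε/D = 0.0011; Haaland → f = 0.03671; ΔP_B = f(L/D)(ρV²/2) = 1.19e+04 Pa.
ΔP_A/ΔP_B = 1.377e+05/1.19e+04 = 11.6.

ΔP_A/ΔP_B ≈ 11.6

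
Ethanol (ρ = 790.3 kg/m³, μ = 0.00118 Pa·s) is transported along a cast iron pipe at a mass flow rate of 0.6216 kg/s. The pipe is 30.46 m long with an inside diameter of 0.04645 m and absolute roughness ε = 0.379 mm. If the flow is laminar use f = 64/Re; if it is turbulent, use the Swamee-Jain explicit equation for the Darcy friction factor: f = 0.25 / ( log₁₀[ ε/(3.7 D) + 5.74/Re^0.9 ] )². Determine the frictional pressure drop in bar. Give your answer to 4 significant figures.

A = πD²/4 = π(0.04645)²/4 = 0.001695 m²; mean velocity V = ṁ/(ρA) = 0.6216/(790.3 · 0.001695) = 0.4641 m/s.
Reynolds number Re = ρVD/μ = 790.3 · 0.4641 · 0.04645 / 0.00118 = 1.444e+04.
Re > 4000 → turbulent. Relative roughness ε/D = 0.000379/0.04645 = 0.00816. Swamee-Jain: f = 0.25/(log₁₀[0.00816/3.7 + 5.74/1.444e+04^0.9])² = 0.25/(log₁₀[0.00221 + 0.00104])² = 0.25/(-2.489)² = 0.04034.
Darcy-Weisbach: ΔP = f(L/D)(ρV²/2) = 0.04034·(30.46/0.04645)·(790.3·0.4641²/2) = 0.04034·655.8·85.13 = 2252 Pa.
ΔP = 2252 Pa = 0.02252 bar.

ΔP ≈ 0.02252 bar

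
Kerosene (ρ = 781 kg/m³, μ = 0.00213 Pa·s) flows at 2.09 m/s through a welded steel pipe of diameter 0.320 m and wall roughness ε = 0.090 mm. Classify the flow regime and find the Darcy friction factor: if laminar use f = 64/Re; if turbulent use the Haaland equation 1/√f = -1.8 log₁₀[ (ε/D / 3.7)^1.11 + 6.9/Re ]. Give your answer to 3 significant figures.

f ≈ 0.0170

Re = ρVD/μ = 781·2.09·0.32/0.00213 = 2.452e+05.
Re > 4000 → turbulent. ε/D = 9e-05/0.32 = 0.000281; Haaland: 1/√f = -1.8 log₁₀[2.68e-05 + 2.81e-05] = 7.669, so f = 0.017.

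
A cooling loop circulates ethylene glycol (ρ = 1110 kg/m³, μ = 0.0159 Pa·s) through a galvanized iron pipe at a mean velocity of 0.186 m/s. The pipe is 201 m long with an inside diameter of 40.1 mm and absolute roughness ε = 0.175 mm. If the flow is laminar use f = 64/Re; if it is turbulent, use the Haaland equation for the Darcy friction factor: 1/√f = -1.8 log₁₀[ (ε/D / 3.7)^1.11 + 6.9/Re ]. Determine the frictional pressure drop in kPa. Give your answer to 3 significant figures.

Reynolds number Re = ρVD/μ = 1110 · 0.186 · 0.0401 / 0.0159 = 520.7.
Re < 2300 → laminar flow, so f = 64/Re = 64/520.7 = 0.1229 (the turbulent correlation is not needed).
Darcy-Weisbach: ΔP = f(L/D)(ρV²/2) = 0.1229·(201/0.0401)·(1110·0.186²/2) = 0.1229·5012·19.2 = 1.183e+04 Pa.
ΔP = 1.183e+04 Pa = 11.8 kPa.

ΔP ≈ 11.8 kPa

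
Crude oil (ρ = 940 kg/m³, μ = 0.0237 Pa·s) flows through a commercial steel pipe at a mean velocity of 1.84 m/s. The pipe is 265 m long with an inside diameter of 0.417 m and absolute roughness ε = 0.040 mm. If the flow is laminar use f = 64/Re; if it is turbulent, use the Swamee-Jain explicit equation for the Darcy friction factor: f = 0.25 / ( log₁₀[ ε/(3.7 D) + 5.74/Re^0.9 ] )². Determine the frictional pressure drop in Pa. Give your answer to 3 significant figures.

ΔP ≈ 23900 Pa

Reynolds number Re = ρVD/μ = 940 · 1.84 · 0.417 / 0.0237 = 3.043e+04.
Re > 4000 → turbulent. Relative roughness ε/D = 4e-05/0.417 = 9.59e-05. Swamee-Jain: f = 0.25/(log₁₀[9.59e-05/3.7 + 5.74/3.043e+04^0.9])² = 0.25/(log₁₀[2.59e-05 + 0.00053])² = 0.25/(-3.255)² = 0.02359.
Darcy-Weisbach: ΔP = f(L/D)(ρV²/2) = 0.02359·(265/0.417)·(940·1.84²/2) = 0.02359·635.5·1591 = 2.386e+04 Pa.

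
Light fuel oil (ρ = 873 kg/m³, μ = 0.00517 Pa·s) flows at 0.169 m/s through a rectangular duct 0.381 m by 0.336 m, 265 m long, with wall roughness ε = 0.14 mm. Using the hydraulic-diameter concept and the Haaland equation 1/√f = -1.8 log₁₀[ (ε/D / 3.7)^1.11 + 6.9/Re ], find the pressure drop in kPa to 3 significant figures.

ΔP ≈ 0.289 kPa

Hydraulic diameter D_h = 4A/P = 4·(0.381·0.336)/(2·(0.381+0.336)) = 0.5121/1.434 = 0.3571 m.
Re = ρVD_h/μ = 873·0.169·0.3571/0.00517 = 1.019e+04.
ε/D_h = 0.00014/0.3571 = 0.000392; Haaland gives 1/√f = -1.8 log₁₀[3.87e-05+0.000677] = 5.661, so f = 0.0312.
ΔP = f(L/D_h)(ρV²/2) = 0.0312·265/0.3571·12.47 = 288.7 Pa.
ΔP = 0.289 kPa.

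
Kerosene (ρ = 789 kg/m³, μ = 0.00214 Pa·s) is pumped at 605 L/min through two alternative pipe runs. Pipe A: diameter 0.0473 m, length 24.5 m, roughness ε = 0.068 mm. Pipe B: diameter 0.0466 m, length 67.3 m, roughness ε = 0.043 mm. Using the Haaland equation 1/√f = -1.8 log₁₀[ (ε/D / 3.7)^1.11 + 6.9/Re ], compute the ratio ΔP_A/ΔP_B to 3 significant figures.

ΔP_A/ΔP_B ≈ 0.365

Pipe A: V = Q/A = 0.01008/0.001757 = 5.738 m/s; Re = 1.001e+05; ε/D = 0.00144; Haaland → f = 0.02338; ΔP_A = f(L/D)(ρV²/2) = 1.573e+05 Pa.
Pipe B: V = Q/A = 0.01008/0.001706 = 5.912 m/s; Re = 1.016e+05; ε/D = 0.000923; Haaland → f = 0.02166; ΔP_B = f(L/D)(ρV²/2) = 4.314e+05 Pa.
ΔP_A/ΔP_B = 1.573e+05/4.314e+05 = 0.365.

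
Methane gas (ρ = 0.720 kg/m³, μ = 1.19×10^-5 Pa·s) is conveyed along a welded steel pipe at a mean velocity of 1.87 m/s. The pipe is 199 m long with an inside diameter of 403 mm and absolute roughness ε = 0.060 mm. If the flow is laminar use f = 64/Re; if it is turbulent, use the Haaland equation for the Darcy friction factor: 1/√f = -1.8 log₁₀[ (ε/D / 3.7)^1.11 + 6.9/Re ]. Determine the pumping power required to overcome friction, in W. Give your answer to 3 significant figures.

P ≈ 3.20 W

Reynolds number Re = ρVD/μ = 0.72 · 1.87 · 0.403 / 1.19e-05 = 4.56e+04.
Re > 4000 → turbulent. Relative roughness ε/D = 6e-05/0.403 = 0.000149. Haaland: 1/√f = -1.8 log₁₀[(0.000149/3.7)^1.11 + 6.9/4.56e+04] = -1.8 log₁₀[1.32e-05 + 0.000151] = 6.811, so f = 0.02156.
Darcy-Weisbach: ΔP = f(L/D)(ρV²/2) = 0.02156·(199/0.403)·(0.72·1.87²/2) = 0.02156·493.8·1.259 = 13.4 Pa.
Q = V·A = 1.87·0.1276 = 0.2385 m³/s.
Pumping power P = QΔP = 0.2385·13.4 = 3.197 W = 3.20 W.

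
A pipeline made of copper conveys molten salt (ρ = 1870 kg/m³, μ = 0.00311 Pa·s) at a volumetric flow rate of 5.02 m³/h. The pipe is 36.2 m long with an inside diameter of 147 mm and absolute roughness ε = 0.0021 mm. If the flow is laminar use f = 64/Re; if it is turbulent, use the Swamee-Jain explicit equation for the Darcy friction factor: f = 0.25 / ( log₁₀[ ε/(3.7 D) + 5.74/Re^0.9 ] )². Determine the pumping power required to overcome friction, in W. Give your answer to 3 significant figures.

P ≈ 0.0735 W

Q = 5.02 m³/h = 5.02/3600 = 0.001394 m³/s.
Cross-sectional area A = πD²/4 = π(0.147)²/4 = 0.01697 m²; mean velocity V = Q/A = 0.001394/0.01697 = 0.08216 m/s.
Reynolds number Re = ρVD/μ = 1870 · 0.08216 · 0.147 / 0.00311 = 7262.
Re > 4000 → turbulent. Relative roughness ε/D = 2.1e-06/0.147 = 1.43e-05. Swamee-Jain: f = 0.25/(log₁₀[1.43e-05/3.7 + 5.74/7262^0.9])² = 0.25/(log₁₀[3.86e-06 + 0.00192])² = 0.25/(-2.715)² = 0.03391.
Darcy-Weisbach: ΔP = f(L/D)(ρV²/2) = 0.03391·(36.2/0.147)·(1870·0.08216²/2) = 0.03391·246.3·6.312 = 52.71 Pa.
Pumping power P = QΔP = 0.001394·52.71 = 0.07350 W = 0.0735 W.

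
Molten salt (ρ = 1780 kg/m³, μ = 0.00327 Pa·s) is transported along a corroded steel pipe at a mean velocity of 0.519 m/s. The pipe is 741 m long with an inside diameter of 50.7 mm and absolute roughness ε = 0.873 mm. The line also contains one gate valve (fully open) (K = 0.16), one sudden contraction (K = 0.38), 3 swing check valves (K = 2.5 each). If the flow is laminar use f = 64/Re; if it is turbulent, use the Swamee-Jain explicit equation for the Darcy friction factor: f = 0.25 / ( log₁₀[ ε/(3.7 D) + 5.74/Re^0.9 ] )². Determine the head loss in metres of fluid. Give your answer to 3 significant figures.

h_f ≈ 10.1 m

Reynolds number Re = ρVD/μ = 1780 · 0.519 · 0.0507 / 0.00327 = 1.432e+04.
Re > 4000 → turbulent. Relative roughness ε/D = 0.000873/0.0507 = 0.0172. Swamee-Jain: f = 0.25/(log₁₀[0.0172/3.7 + 5.74/1.432e+04^0.9])² = 0.25/(log₁₀[0.00465 + 0.00104])² = 0.25/(-2.244)² = 0.04963.
Total minor-loss coefficient ΣK = 1·0.16 + 1·0.38 + 3·2.5 = 8.04.
ΔP = [f·L/D + ΣK]·(ρV²/2) = [0.04963·741/0.0507 + 8.04]·(1780·0.519²/2) = [725.4 + 8.04]·239.7 = 1.758e+05 Pa.
Head loss h_f = ΔP/(ρg) = 1.758e+05/(1780·9.81) = 10.1 m.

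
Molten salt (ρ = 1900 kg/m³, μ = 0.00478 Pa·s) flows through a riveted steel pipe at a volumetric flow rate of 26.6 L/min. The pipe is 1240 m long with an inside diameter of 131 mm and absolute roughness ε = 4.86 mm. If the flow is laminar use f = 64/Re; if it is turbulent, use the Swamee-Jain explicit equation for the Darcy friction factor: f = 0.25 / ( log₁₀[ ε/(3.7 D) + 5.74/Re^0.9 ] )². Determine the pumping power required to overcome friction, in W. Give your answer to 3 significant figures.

Q = 26.6 L/min = 26.6/60000 = 0.0004433 m³/s.
Cross-sectional area A = πD²/4 = π(0.131)²/4 = 0.01348 m²; mean velocity V = Q/A = 0.0004433/0.01348 = 0.03289 m/s.
Reynolds number Re = ρVD/μ = 1900 · 0.03289 · 0.131 / 0.00478 = 1713.
Re < 2300 → laminar flow, so f = 64/Re = 64/1713 = 0.03737 (the turbulent correlation is not needed).
Darcy-Weisbach: ΔP = f(L/D)(ρV²/2) = 0.03737·(1240/0.131)·(1900·0.03289²/2) = 0.03737·9466·1.028 = 363.5 Pa.
Pumping power P = QΔP = 0.0004433·363.5 = 0.1612 W = 0.161 W.

P ≈ 0.161 W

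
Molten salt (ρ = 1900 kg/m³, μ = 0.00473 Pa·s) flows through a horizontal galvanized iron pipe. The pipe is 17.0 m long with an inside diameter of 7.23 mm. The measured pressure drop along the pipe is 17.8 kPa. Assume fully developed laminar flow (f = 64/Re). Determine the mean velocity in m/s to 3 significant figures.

V ≈ 0.362 m/s

For laminar flow, f = 64/Re with Re = ρVD/μ, so Darcy-Weisbach reduces to ΔP = 32μLV/D². Solving for V: V = ΔP·D²/(32μL) = 1.78e+04·(0.00723)²/(32·0.00473·17) = 0.3616 m/s.
Check: Re = ρVD/μ = 1900·0.3616·0.00723/0.00473 = 1050 < 2300, so the laminar assumption holds.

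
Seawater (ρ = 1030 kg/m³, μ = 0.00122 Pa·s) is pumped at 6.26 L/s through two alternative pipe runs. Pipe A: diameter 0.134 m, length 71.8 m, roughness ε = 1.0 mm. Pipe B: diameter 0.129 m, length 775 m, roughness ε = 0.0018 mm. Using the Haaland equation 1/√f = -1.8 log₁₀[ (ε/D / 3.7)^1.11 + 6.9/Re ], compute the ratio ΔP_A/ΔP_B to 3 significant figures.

ΔP_A/ΔP_B ≈ 0.133

Pipe A: V = Q/A = 0.00626/0.0141 = 0.4439 m/s; Re = 5.022e+04; ε/D = 0.00746; Haaland → f = 0.03578; ΔP_A = f(L/D)(ρV²/2) = 1946 Pa.
Pipe B: V = Q/A = 0.00626/0.01307 = 0.479 m/s; Re = 5.216e+04; ε/D = 1.4e-05; Haaland → f = 0.02055; ΔP_B = f(L/D)(ρV²/2) = 1.459e+04 Pa.
ΔP_A/ΔP_B = 1946/1.459e+04 = 0.133.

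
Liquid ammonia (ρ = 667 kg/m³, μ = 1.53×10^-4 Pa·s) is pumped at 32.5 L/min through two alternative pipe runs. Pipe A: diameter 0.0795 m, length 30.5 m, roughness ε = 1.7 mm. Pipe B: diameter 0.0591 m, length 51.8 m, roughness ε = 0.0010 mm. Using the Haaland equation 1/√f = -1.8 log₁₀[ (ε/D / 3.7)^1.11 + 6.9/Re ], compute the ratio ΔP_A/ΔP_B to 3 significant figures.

ΔP_A/ΔP_B ≈ 0.330

Pipe A: V = Q/A = 0.0005417/0.004964 = 0.1091 m/s; Re = 3.782e+04; ε/D = 0.0214; Haaland → f = 0.05097; ΔP_A = f(L/D)(ρV²/2) = 77.65 Pa.
Pipe B: V = Q/A = 0.0005417/0.002743 = 0.1975 m/s; Re = 5.087e+04; ε/D = 1.69e-05; Haaland → f = 0.02067; ΔP_B = f(L/D)(ρV²/2) = 235.6 Pa.
ΔP_A/ΔP_B = 77.65/235.6 = 0.330.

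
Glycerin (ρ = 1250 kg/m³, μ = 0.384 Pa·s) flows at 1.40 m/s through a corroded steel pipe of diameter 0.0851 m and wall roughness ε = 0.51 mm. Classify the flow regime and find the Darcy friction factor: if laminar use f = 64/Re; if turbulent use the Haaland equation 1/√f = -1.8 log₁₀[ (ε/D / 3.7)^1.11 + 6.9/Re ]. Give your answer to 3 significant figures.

f ≈ 0.165

Re = ρVD/μ = 1250·1.4·0.0851/0.384 = 387.8.
Re < 2300 → laminar, so f = 64/Re = 0.165 (roughness is irrelevant in laminar flow).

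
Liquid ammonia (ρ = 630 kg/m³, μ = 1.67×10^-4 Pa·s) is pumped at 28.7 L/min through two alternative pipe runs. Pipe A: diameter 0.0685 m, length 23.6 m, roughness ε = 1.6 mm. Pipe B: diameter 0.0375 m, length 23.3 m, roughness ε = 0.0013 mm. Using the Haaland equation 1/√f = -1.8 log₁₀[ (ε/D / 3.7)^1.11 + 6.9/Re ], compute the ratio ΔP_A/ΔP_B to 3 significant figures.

ΔP_A/ΔP_B ≈ 0.132

Pipe A: V = Q/A = 0.0004783/0.003685 = 0.1298 m/s; Re = 3.354e+04; ε/D = 0.0234; Haaland → f = 0.0528; ΔP_A = f(L/D)(ρV²/2) = 96.54 Pa.
Pipe B: V = Q/A = 0.0004783/0.001104 = 0.4331 m/s; Re = 6.127e+04; ε/D = 3.47e-05; Haaland → f = 0.0199; ΔP_B = f(L/D)(ρV²/2) = 730.5 Pa.
ΔP_A/ΔP_B = 96.54/730.5 = 0.132.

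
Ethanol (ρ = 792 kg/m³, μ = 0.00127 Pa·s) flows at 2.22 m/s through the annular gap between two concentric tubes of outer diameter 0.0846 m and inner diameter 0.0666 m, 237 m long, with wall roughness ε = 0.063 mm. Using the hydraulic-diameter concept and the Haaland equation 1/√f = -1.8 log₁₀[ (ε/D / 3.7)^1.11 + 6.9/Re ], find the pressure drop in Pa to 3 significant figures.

Hydraulic diameter D_h = 4A/P = D_o - D_i = 0.0846 - 0.0666 = 0.018 m.
Re = ρVD_h/μ = 792·2.22·0.018/0.00127 = 2.492e+04.
ε/D_h = 6.3e-05/0.018 = 0.0035; Haaland gives 1/√f = -1.8 log₁₀[0.00044+0.000277] = 5.66, so f = 0.03121.
ΔP = f(L/D_h)(ρV²/2) = 0.03121·237/0.018·1952 = 8.02e+05 Pa.

ΔP ≈ 802000 Pa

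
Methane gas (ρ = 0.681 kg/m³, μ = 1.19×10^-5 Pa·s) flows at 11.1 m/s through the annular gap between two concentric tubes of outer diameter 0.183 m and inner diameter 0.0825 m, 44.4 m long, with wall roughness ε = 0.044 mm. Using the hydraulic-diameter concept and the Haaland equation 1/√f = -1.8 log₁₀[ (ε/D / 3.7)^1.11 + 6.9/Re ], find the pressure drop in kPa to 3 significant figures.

Hydraulic diameter D_h = 4A/P = D_o - D_i = 0.183 - 0.0825 = 0.1005 m.
Re = ρVD_h/μ = 0.681·11.1·0.1005/1.19e-05 = 6.384e+04.
ε/D_h = 4.4e-05/0.1005 = 0.000438; Haaland gives 1/√f = -1.8 log₁₀[4.38e-05+0.000108] = 6.873, so f = 0.02117.
ΔP = f(L/D_h)(ρV²/2) = 0.02117·44.4/0.1005·41.95 = 392.3 Pa.
ΔP = 0.392 kPa.

ΔP ≈ 0.392 kPa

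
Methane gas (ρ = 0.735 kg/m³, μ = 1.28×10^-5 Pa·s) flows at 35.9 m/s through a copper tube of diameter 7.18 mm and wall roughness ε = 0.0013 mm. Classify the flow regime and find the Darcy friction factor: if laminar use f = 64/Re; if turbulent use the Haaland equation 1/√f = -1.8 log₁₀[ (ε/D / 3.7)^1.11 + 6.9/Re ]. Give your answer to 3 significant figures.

Re = ρVD/μ = 0.735·35.9·0.00718/1.28e-05 = 1.48e+04.
Re > 4000 → turbulent. ε/D = 1.3e-06/0.00718 = 0.000181; Haaland: 1/√f = -1.8 log₁₀[1.64e-05 + 0.000466] = 5.97, so f = 0.02806.

f ≈ 0.0281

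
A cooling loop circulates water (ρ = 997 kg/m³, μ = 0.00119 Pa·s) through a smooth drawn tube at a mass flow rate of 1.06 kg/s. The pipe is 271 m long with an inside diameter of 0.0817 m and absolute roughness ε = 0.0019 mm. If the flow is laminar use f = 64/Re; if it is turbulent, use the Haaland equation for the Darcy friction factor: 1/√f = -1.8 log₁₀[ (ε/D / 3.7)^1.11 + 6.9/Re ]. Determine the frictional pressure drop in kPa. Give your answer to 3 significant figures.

ΔP ≈ 1.93 kPa

A = πD²/4 = π(0.0817)²/4 = 0.005242 m²; mean velocity V = ṁ/(ρA) = 1.06/(997 · 0.005242) = 0.2028 m/s.
Reynolds number Re = ρVD/μ = 997 · 0.2028 · 0.0817 / 0.00119 = 1.388e+04.
Re > 4000 → turbulent. Relative roughness ε/D = 1.9e-06/0.0817 = 2.33e-05. Haaland: 1/√f = -1.8 log₁₀[(2.33e-05/3.7)^1.11 + 6.9/1.388e+04] = -1.8 log₁₀[1.68e-06 + 0.000497] = 5.944, so f = 0.02831.
Darcy-Weisbach: ΔP = f(L/D)(ρV²/2) = 0.02831·(271/0.0817)·(997·0.2028²/2) = 0.02831·3317·20.5 = 1925 Pa.
ΔP = 1925 Pa = 1.93 kPa.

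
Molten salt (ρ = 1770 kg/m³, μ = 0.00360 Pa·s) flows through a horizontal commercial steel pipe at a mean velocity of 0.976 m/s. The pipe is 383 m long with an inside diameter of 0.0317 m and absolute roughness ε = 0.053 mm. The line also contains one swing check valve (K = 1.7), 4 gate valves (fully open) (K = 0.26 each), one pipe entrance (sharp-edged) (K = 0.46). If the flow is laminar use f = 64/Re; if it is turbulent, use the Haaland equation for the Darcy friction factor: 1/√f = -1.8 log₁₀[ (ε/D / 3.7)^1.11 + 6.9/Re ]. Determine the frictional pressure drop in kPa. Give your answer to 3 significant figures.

Reynolds number Re = ρVD/μ = 1770 · 0.976 · 0.0317 / 0.0036 = 1.521e+04.
Re > 4000 → turbulent. Relative roughness ε/D = 5.3e-05/0.0317 = 0.00167. Haaland: 1/√f = -1.8 log₁₀[(0.00167/3.7)^1.11 + 6.9/1.521e+04] = -1.8 log₁₀[0.000194 + 0.000454] = 5.74, so f = 0.03035.
Total minor-loss coefficient ΣK = 1·1.7 + 4·0.26 + 1·0.46 = 3.2.
ΔP = [f·L/D + ΣK]·(ρV²/2) = [0.03035·383/0.0317 + 3.2]·(1770·0.976²/2) = [366.7 + 3.2]·843 = 3.118e+05 Pa.
ΔP = 3.118e+05 Pa = 312 kPa.

ΔP ≈ 312 kPa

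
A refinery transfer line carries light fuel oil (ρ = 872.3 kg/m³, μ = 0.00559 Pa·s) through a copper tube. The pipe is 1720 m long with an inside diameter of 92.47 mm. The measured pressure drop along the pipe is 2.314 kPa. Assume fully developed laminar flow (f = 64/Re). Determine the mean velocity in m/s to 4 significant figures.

For laminar flow, f = 64/Re with Re = ρVD/μ, so Darcy-Weisbach reduces to ΔP = 32μLV/D². Solving for V: V = ΔP·D²/(32μL) = 2314·(0.09247)²/(32·0.00559·1720) = 0.06431 m/s.
Check: Re = ρVD/μ = 872.3·0.06431·0.09247/0.00559 = 928 < 2300, so the laminar assumption holds.

V ≈ 0.06431 m/s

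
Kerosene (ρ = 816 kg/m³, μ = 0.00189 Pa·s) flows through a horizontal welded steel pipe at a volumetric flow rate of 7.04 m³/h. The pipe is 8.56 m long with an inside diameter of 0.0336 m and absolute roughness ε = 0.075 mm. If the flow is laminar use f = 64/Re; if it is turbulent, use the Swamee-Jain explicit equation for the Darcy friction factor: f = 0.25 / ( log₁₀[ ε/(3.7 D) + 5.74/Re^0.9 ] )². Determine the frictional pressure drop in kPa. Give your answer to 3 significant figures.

ΔP ≈ 14.5 kPa

Q = 7.04 m³/h = 7.04/3600 = 0.001956 m³/s.
Cross-sectional area A = πD²/4 = π(0.0336)²/4 = 0.0008867 m²; mean velocity V = Q/A = 0.001956/0.0008867 = 2.205 m/s.
Reynolds number Re = ρVD/μ = 816 · 2.205 · 0.0336 / 0.00189 = 3.199e+04.
Re > 4000 → turbulent. Relative roughness ε/D = 7.5e-05/0.0336 = 0.00223. Swamee-Jain: f = 0.25/(log₁₀[0.00223/3.7 + 5.74/3.199e+04^0.9])² = 0.25/(log₁₀[0.000603 + 0.000506])² = 0.25/(-2.955)² = 0.02863.
Darcy-Weisbach: ΔP = f(L/D)(ρV²/2) = 0.02863·(8.56/0.0336)·(816·2.205²/2) = 0.02863·254.8·1985 = 1.448e+04 Pa.
ΔP = 1.448e+04 Pa = 14.5 kPa.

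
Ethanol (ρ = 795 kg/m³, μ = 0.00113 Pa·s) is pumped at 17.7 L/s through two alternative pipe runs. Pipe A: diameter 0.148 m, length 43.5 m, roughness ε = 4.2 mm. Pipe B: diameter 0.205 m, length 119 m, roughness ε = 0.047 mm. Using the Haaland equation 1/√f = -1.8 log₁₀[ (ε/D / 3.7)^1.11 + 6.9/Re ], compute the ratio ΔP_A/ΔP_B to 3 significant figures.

ΔP_A/ΔP_B ≈ 5.32

Pipe A: V = Q/A = 0.0177/0.0172 = 1.029 m/s; Re = 1.071e+05; ε/D = 0.0284; Haaland → f = 0.05628; ΔP_A = f(L/D)(ρV²/2) = 6961 Pa.
Pipe B: V = Q/A = 0.0177/0.03301 = 0.5363 m/s; Re = 7.734e+04; ε/D = 0.000229; Haaland → f = 0.01972; ΔP_B = f(L/D)(ρV²/2) = 1308 Pa.
ΔP_A/ΔP_B = 6961/1308 = 5.32.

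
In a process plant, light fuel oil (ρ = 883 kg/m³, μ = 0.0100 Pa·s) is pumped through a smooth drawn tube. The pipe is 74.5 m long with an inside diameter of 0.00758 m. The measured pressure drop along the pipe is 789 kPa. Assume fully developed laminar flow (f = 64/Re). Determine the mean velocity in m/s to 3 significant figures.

V ≈ 1.90 m/s

For laminar flow, f = 64/Re with Re = ρVD/μ, so Darcy-Weisbach reduces to ΔP = 32μLV/D². Solving for V: V = ΔP·D²/(32μL) = 7.89e+05·(0.00758)²/(32·0.01·74.5) = 1.902 m/s.
Check: Re = ρVD/μ = 883·1.902·0.00758/0.01 = 1273 < 2300, so the laminar assumption holds.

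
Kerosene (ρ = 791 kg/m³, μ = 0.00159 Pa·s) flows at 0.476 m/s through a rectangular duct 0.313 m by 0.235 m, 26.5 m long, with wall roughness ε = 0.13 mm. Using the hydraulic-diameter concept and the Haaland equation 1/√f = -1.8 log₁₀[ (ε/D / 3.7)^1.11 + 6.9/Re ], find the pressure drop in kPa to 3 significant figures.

ΔP ≈ 0.189 kPa

Hydraulic diameter D_h = 4A/P = 4·(0.313·0.235)/(2·(0.313+0.235)) = 0.2942/1.096 = 0.2684 m.
Re = ρVD_h/μ = 791·0.476·0.2684/0.00159 = 6.357e+04.
ε/D_h = 0.00013/0.2684 = 0.000484; Haaland gives 1/√f = -1.8 log₁₀[4.89e-05+0.000109] = 6.845, so f = 0.02134.
ΔP = f(L/D_h)(ρV²/2) = 0.02134·26.5/0.2684·89.61 = 188.8 Pa.
ΔP = 0.189 kPa.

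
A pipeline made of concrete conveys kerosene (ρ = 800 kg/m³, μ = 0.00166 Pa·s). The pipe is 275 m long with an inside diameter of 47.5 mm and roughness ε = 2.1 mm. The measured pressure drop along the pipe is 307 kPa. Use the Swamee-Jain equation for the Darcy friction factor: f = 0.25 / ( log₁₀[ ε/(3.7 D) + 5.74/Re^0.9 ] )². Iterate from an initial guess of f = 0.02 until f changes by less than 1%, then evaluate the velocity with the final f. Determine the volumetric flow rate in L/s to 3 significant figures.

Q ≈ 2.46 L/s

Rearranging Darcy-Weisbach: V = √(2·ΔP·D/(f·L·ρ)). With ε/D = 0.0021/0.0475 = 0.0442, iterate starting from f = 0.02:
  f = 0.02 → V = √(2·3.07e+05·0.0475/(0.02·275·800)) = 2.575 m/s; Re = ρVD/μ = 5.894e+04; f → 0.06837
  f = 0.06837 → V = 1.392 m/s; Re = 3.188e+04; f → 0.06892
Converged (Δf/f < 1%). With the final f = 0.06892: V = √(2·3.07e+05·0.0475/(0.06892·275·800)) = 1.387 m/s.
Q = V·A = 1.387·(π/4·0.0475²) = 0.002458 m³/s = 2.46 L/s.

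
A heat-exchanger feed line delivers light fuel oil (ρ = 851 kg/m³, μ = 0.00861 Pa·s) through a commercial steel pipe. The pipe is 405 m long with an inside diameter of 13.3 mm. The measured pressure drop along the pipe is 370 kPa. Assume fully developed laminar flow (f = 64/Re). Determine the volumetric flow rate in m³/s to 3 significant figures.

Q ≈ 8.15×10^-5 m³/s

For laminar flow, f = 64/Re with Re = ρVD/μ, so Darcy-Weisbach reduces to ΔP = 32μLV/D². Solving for V: V = ΔP·D²/(32μL) = 3.7e+05·(0.0133)²/(32·0.00861·405) = 0.5865 m/s.
Check: Re = ρVD/μ = 851·0.5865·0.0133/0.00861 = 771 < 2300, so the laminar assumption holds.
Q = V·A = 0.5865·(π/4·0.0133²) = 8.149e-05 m³/s = 8.15×10^-5 m³/s.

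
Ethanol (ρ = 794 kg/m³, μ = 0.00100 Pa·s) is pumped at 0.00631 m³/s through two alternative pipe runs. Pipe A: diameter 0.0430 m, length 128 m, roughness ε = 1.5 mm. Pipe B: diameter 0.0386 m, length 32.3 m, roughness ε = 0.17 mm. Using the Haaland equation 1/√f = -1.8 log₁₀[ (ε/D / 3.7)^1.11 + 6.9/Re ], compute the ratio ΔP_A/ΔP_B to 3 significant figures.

Pipe A: V = Q/A = 0.00631/0.001452 = 4.345 m/s; Re = 1.484e+05; ε/D = 0.0349; Haaland → f = 0.06125; ΔP_A = f(L/D)(ρV²/2) = 1.367e+06 Pa.
Pipe B: V = Q/A = 0.00631/0.00117 = 5.392 m/s; Re = 1.653e+05; ε/D = 0.0044; Haaland → f = 0.02986; ΔP_B = f(L/D)(ρV²/2) = 2.884e+05 Pa.
ΔP_A/ΔP_B = 1.367e+06/2.884e+05 = 4.74.

ΔP_A/ΔP_B ≈ 4.74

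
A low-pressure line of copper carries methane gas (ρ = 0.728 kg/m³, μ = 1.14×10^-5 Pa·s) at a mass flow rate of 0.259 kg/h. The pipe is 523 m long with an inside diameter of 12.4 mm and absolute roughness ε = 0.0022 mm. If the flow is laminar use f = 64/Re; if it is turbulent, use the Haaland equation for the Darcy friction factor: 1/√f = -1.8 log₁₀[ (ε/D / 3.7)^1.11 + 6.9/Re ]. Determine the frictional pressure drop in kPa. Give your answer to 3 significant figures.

ΔP ≈ 1.02 kPa

ṁ = 0.259 kg/h = 0.259/3600 = 7.194e-05 kg/s.
A = πD²/4 = π(0.0124)²/4 = 0.0001208 m²; mean velocity V = ṁ/(ρA) = 7.194e-05/(0.728 · 0.0001208) = 0.8183 m/s.
Reynolds number Re = ρVD/μ = 0.728 · 0.8183 · 0.0124 / 1.14e-05 = 648.
Re < 2300 → laminar flow, so f = 64/Re = 64/648 = 0.09876 (the turbulent correlation is not needed).
Darcy-Weisbach: ΔP = f(L/D)(ρV²/2) = 0.09876·(523/0.0124)·(0.728·0.8183²/2) = 0.09876·4.218e+04·0.2438 = 1015 Pa.
ΔP = 1015 Pa = 1.02 kPa.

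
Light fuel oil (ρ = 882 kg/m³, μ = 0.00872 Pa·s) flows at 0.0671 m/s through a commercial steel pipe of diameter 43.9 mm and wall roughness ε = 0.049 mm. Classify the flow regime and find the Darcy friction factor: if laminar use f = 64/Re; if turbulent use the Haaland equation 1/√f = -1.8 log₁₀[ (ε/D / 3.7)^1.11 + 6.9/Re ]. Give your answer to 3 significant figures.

Re = ρVD/μ = 882·0.0671·0.0439/0.00872 = 297.9.
Re < 2300 → laminar, so f = 64/Re = 0.2148 (roughness is irrelevant in laminar flow).

f ≈ 0.215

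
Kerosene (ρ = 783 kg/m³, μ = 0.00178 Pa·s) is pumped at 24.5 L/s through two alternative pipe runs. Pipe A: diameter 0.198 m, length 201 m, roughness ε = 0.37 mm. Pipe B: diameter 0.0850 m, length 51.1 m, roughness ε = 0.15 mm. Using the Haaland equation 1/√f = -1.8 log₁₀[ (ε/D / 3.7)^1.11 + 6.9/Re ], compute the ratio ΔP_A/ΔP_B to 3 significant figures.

ΔP_A/ΔP_B ≈ 0.0610

Pipe A: V = Q/A = 0.0245/0.03079 = 0.7957 m/s; Re = 6.93e+04; ε/D = 0.00187; Haaland → f = 0.02524; ΔP_A = f(L/D)(ρV²/2) = 6352 Pa.
Pipe B: V = Q/A = 0.0245/0.005675 = 4.318 m/s; Re = 1.614e+05; ε/D = 0.00176; Haaland → f = 0.02375; ΔP_B = f(L/D)(ρV²/2) = 1.042e+05 Pa.
ΔP_A/ΔP_B = 6352/1.042e+05 = 0.0610.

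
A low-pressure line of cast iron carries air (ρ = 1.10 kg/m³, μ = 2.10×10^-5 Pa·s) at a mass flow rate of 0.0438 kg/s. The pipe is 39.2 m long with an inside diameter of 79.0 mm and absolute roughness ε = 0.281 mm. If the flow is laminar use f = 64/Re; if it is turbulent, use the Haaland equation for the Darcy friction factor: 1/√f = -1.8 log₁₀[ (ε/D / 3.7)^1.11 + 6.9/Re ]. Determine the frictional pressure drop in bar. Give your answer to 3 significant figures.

A = πD²/4 = π(0.079)²/4 = 0.004902 m²; mean velocity V = ṁ/(ρA) = 0.0438/(1.1 · 0.004902) = 8.123 m/s.
Reynolds number Re = ρVD/μ = 1.1 · 8.123 · 0.079 / 2.1e-05 = 3.362e+04.
Re > 4000 → turbulent. Relative roughness ε/D = 0.000281/0.079 = 0.00356. Haaland: 1/√f = -1.8 log₁₀[(0.00356/3.7)^1.11 + 6.9/3.362e+04] = -1.8 log₁₀[0.000448 + 0.000205] = 5.733, so f = 0.03042.
Darcy-Weisbach: ΔP = f(L/D)(ρV²/2) = 0.03042·(39.2/0.079)·(1.1·8.123²/2) = 0.03042·496.2·36.29 = 547.9 Pa.
ΔP = 547.9 Pa = 0.00548 bar.

ΔP ≈ 0.00548 bar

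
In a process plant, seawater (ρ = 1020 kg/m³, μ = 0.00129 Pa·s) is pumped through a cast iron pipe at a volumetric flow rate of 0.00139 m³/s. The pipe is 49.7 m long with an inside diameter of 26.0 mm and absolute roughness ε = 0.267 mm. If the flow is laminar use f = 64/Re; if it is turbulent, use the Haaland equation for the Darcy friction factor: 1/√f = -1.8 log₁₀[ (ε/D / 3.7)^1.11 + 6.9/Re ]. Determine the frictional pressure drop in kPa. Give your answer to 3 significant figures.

ΔP ≈ 263 kPa

Cross-sectional area A = πD²/4 = π(0.026)²/4 = 0.0005309 m²; mean velocity V = Q/A = 0.00139/0.0005309 = 2.618 m/s.
Reynolds number Re = ρVD/μ = 1020 · 2.618 · 0.026 / 0.00129 = 5.382e+04.
Re > 4000 → turbulent. Relative roughness ε/D = 0.000267/0.026 = 0.0103. Haaland: 1/√f = -1.8 log₁₀[(0.0103/3.7)^1.11 + 6.9/5.382e+04] = -1.8 log₁₀[0.00145 + 0.000128] = 5.042, so f = 0.03933.
Darcy-Weisbach: ΔP = f(L/D)(ρV²/2) = 0.03933·(49.7/0.026)·(1020·2.618²/2) = 0.03933·1912·3496 = 2.628e+05 Pa.
ΔP = 2.628e+05 Pa = 263 kPa.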